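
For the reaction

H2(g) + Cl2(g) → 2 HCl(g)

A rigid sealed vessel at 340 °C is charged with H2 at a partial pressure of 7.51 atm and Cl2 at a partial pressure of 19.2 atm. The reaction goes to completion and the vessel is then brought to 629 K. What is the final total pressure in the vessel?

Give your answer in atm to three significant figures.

27.4 atm

With V and T fixed, P_i ∝ n_i, so the mole ratios apply directly to partial pressures at 340 °C.
P(Cl2) required for 7.51 atm of H2 = (1/1) × 7.51 = 7.510 atm; available 19.2 atm, so H2 is limiting.
P(Cl2) remaining = 19.2 − (1/1) × 7.51 = 11.69 atm
P(gaseous products) = (2)/1 × 7.51 = 15.02 atm
P_total at 340 °C = 11.69 + 15.02 = 26.71 atm
Scaling to 629 K: P = 26.71 × 629/613.15 = 27.40 atm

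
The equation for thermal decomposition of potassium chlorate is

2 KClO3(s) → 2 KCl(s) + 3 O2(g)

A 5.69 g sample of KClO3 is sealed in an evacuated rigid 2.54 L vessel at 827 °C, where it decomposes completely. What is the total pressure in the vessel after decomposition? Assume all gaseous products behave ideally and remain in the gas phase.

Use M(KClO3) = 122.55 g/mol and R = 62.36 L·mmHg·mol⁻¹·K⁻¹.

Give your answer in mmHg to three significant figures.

1880 mmHg

n(KClO3) = 5.69 / 122.55 = 0.04643 mol
n(gas produced) = (3/2) × 0.04643 = 0.06964 mol
P = nRT/V = 0.06964 × 62.36 × 1100.15 / 2.54 = 1881 mmHg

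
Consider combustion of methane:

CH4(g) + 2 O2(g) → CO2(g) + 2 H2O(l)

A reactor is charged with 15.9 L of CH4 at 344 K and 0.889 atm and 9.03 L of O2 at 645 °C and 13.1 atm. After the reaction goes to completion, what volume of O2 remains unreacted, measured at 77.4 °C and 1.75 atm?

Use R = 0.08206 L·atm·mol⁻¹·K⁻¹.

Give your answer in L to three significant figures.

9.35 L

n(CH4) = PV/RT = (0.889 × 15.9) / (0.08206 × 344) = 0.5007 mol
n(O2) = PV/RT = (13.1 × 9.03) / (0.08206 × 918.15) = 1.570 mol
For 0.5007 mol CH4, stoichiometry requires (2/1) × 0.5007 = 1.001 mol O2; 1.570 mol is available, so CH4 is limiting.
n(O2) consumed = (2/1) × 0.5007 = 1.001 mol; remaining = 1.570 − 1.001 = 0.5690 mol
V(O2) = nRT/P = 0.5690 × 0.08206 × 350.55 / 1.75 = 9.353 L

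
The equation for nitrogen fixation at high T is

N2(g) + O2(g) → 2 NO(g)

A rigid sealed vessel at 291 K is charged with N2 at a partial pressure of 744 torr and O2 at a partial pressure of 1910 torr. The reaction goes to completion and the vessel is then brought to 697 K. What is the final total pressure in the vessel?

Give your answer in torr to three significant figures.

6360 torr

Because the vessel is rigid and T is held at 291 K, work the stoichiometry in partial pressures (P_i = n_iRT/V).
P(O2) required for 744 torr of N2 = (1/1) × 744 = 744.0 torr; available 1910 torr, so N2 is limiting.
P(O2) remaining = 1910 − (1/1) × 744 = 1166 torr
P(gaseous products) = (2)/1 × 744 = 1488 torr
P_total at 291 K = 1166 + 1488 = 2654 torr
Scaling to 697 K: P = 2654 × 697/291 = 6357 torr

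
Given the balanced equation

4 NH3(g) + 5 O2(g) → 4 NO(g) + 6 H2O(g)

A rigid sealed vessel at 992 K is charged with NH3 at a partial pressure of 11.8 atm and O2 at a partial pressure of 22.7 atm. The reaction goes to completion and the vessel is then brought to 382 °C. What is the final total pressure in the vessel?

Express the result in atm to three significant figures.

24.7 atm

With V and T fixed, P_i ∝ n_i, so the mole ratios apply directly to partial pressures at 992 K.
P(O2) required for 11.8 atm of NH3 = (5/4) × 11.8 = 14.75 atm; available 22.7 atm, so NH3 is limiting.
P(O2) remaining = 22.7 − (5/4) × 11.8 = 7.950 atm
P(gaseous products) = (4+6)/4 × 11.8 = 29.50 atm
P_total at 992 K = 7.950 + 29.50 = 37.45 atm
Scaling to 382 °C: P = 37.45 × 655.15/992 = 24.73 atm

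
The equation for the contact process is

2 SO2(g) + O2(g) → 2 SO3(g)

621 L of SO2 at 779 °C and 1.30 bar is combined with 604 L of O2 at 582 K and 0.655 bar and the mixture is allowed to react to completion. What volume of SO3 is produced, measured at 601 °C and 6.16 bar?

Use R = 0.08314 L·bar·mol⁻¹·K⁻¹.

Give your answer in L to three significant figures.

n(SO2) = PV/RT = (1.30 × 621) / (0.08314 × 1052.15) = 9.229 mol
n(O2) = PV/RT = (0.655 × 604) / (0.08314 × 582) = 8.176 mol
For 9.229 mol SO2, stoichiometry requires (1/2) × 9.229 = 4.614 mol O2; 8.176 mol is available, so SO2 is limiting.
n(SO3) = (2/2) × 9.229 = 9.229 mol
V(SO3) = nRT/P = 9.229 × 0.08314 × 874.15 / 6.16 = 108.9 L

109 L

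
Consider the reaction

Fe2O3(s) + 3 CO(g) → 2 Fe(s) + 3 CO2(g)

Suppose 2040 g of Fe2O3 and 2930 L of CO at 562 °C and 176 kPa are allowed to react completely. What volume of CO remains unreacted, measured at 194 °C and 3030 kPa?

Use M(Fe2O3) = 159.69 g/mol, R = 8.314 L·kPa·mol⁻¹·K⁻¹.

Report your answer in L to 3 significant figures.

n(Fe2O3) = 2040 / 159.69 = 12.77 mol
n(CO) = PV/RT = (176 × 2930) / (8.314 × 835.15) = 74.27 mol
For 12.77 mol Fe2O3, stoichiometry requires (3/1) × 12.77 = 38.31 mol CO; 74.27 mol is available, so Fe2O3 is limiting.
n(CO) consumed = (3/1) × 12.77 = 38.31 mol; remaining = 74.27 − 38.31 = 35.96 mol
V(CO) = nRT/P = 35.96 × 8.314 × 467.15 / 3030 = 46.09 L

46.1 L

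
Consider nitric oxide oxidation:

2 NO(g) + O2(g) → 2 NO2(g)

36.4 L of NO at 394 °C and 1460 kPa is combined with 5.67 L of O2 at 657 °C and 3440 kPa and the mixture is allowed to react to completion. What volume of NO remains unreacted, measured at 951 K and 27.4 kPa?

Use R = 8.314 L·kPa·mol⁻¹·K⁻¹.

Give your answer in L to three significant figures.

1310 L

n(NO) = PV/RT = (1460 × 36.4) / (8.314 × 667.15) = 9.581 mol
n(O2) = PV/RT = (3440 × 5.67) / (8.314 × 930.15) = 2.522 mol
For 9.581 mol NO, stoichiometry requires (1/2) × 9.581 = 4.790 mol O2; 2.522 mol is available, so O2 is limiting.
n(NO) consumed = (2/1) × 2.522 = 5.044 mol; remaining = 9.581 − 5.044 = 4.537 mol
V(NO) = nRT/P = 4.537 × 8.314 × 951 / 27.4 = 1309 L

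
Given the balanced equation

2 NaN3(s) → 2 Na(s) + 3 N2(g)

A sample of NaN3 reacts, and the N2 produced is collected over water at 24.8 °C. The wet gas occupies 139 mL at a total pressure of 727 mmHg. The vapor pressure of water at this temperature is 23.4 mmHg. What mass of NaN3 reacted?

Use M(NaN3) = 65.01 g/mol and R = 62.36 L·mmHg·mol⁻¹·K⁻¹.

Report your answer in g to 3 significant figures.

P(N2) = 727 − 23.4 = 703.6 mmHg
n(N2) = PV/RT = (703.6 × 0.1390) / (62.36 × 297.95) = 0.005264 mol
n(NaN3) = (2/3) × 0.005264 = 0.003509 mol
m(NaN3) = 0.003509 × 65.01 = 0.2281 g

0.228 g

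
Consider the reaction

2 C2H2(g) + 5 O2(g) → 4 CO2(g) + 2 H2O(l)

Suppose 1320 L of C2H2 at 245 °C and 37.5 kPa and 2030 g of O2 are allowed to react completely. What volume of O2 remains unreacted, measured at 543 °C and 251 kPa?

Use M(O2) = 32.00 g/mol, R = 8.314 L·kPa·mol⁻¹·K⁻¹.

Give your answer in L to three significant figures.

938 L

n(C2H2) = PV/RT = (37.5 × 1320) / (8.314 × 518.15) = 11.49 mol
n(O2) = 2030 / 32.00 = 63.44 mol
For 11.49 mol C2H2, stoichiometry requires (5/2) × 11.49 = 28.73 mol O2; 63.44 mol is available, so C2H2 is limiting.
n(O2) consumed = (5/2) × 11.49 = 28.73 mol; remaining = 63.44 − 28.73 = 34.71 mol
V(O2) = nRT/P = 34.71 × 8.314 × 816.15 / 251 = 938.3 L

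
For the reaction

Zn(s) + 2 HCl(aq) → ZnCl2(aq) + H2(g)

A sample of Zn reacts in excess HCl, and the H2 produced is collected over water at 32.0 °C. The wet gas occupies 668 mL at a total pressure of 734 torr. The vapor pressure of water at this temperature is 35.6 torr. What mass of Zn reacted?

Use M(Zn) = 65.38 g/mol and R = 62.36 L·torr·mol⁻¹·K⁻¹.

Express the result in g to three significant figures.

1.60 g

P(H2) = 734 − 35.6 = 698.4 torr
n(H2) = PV/RT = (698.4 × 0.6680) / (62.36 × 305.15) = 0.02452 mol
n(Zn) = (1/1) × 0.02452 = 0.02452 mol
m(Zn) = 0.02452 × 65.38 = 1.603 g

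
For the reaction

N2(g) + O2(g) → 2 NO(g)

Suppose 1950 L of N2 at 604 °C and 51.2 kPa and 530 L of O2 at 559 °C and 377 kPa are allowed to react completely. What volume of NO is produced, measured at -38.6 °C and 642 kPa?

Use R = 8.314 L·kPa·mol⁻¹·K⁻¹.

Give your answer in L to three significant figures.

n(N2) = PV/RT = (51.2 × 1950) / (8.314 × 877.15) = 13.69 mol
n(O2) = PV/RT = (377 × 530) / (8.314 × 832.15) = 28.88 mol
For 13.69 mol N2, stoichiometry requires (1/1) × 13.69 = 13.69 mol O2; 28.88 mol is available, so N2 is limiting.
n(NO) = (2/1) × 13.69 = 27.38 mol
V(NO) = nRT/P = 27.38 × 8.314 × 234.55 / 642 = 83.17 L

83.2 L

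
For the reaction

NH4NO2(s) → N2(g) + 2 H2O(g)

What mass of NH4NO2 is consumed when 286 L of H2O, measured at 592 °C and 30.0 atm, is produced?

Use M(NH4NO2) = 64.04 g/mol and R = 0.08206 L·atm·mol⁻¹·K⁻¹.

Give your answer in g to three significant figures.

n(H2O) = PV/RT = (30.0 × 286) / (0.08206 × 865.15) = 120.9 mol
n(NH4NO2) = (1/2) × 120.9 = 60.45 mol
m(NH4NO2) = 60.45 × 64.04 = 3871 g

3870 g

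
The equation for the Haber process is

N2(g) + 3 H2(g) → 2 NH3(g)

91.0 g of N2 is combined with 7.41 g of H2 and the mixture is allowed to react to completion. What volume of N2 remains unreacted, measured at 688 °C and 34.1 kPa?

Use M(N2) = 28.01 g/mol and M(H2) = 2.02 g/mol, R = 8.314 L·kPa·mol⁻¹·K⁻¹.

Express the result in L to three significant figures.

475 L

n(N2) = 91.0 / 28.01 = 3.249 mol
n(H2) = 7.41 / 2.02 = 3.668 mol
For 3.249 mol N2, stoichiometry requires (3/1) × 3.249 = 9.747 mol H2; 3.668 mol is available, so H2 is limiting.
n(N2) consumed = (1/3) × 3.668 = 1.223 mol; remaining = 3.249 − 1.223 = 2.026 mol
V(N2) = nRT/P = 2.026 × 8.314 × 961.15 / 34.1 = 474.8 L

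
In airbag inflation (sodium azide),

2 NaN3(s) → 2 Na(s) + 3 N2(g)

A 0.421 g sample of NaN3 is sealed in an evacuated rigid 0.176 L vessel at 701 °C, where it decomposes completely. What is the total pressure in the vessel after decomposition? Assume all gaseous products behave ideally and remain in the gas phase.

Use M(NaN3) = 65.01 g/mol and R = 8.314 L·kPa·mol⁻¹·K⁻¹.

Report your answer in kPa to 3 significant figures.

447 kPa

n(NaN3) = 0.421 / 65.01 = 0.006476 mol
n(gas produced) = (3/2) × 0.006476 = 0.009714 mol
P = nRT/V = 0.009714 × 8.314 × 974.15 / 0.176 = 447.0 kPa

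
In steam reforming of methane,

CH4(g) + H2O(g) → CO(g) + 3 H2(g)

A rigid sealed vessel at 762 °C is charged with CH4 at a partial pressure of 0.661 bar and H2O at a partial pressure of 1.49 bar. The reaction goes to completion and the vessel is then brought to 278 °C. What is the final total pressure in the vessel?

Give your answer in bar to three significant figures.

1.85 bar

Because the vessel is rigid and T is held at 762 °C, work the stoichiometry in partial pressures (P_i = n_iRT/V).
P(H2O) required for 0.661 bar of CH4 = (1/1) × 0.661 = 0.6610 bar; available 1.49 bar, so CH4 is limiting.
P(H2O) remaining = 1.49 − (1/1) × 0.661 = 0.8290 bar
P(gaseous products) = (1+3)/1 × 0.661 = 2.644 bar
P_total at 762 °C = 0.8290 + 2.644 = 3.473 bar
Scaling to 278 °C: P = 3.473 × 551.15/1035.15 = 1.849 bar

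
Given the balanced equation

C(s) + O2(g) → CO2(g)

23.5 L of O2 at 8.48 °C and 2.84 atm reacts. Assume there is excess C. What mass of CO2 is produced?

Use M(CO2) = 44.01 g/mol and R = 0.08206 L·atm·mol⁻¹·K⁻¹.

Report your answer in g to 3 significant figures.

n(O2) = PV/RT = (2.84 × 23.5) / (0.08206 × 281.63) = 2.888 mol
n(CO2) = (1/1) × 2.888 = 2.888 mol
m(CO2) = 2.888 × 44.01 = 127.1 g

127 g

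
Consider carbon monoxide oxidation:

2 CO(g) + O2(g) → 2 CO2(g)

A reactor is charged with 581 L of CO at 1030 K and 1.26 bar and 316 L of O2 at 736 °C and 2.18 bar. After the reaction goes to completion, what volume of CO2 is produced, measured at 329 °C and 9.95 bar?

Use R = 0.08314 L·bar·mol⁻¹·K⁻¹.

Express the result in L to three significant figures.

43.0 L

n(CO) = PV/RT = (1.26 × 581) / (0.08314 × 1030) = 8.549 mol
n(O2) = PV/RT = (2.18 × 316) / (0.08314 × 1009.15) = 8.211 mol
For 8.549 mol CO, stoichiometry requires (1/2) × 8.549 = 4.274 mol O2; 8.211 mol is available, so CO is limiting.
n(CO2) = (2/2) × 8.549 = 8.549 mol
V(CO2) = nRT/P = 8.549 × 0.08314 × 602.15 / 9.95 = 43.01 L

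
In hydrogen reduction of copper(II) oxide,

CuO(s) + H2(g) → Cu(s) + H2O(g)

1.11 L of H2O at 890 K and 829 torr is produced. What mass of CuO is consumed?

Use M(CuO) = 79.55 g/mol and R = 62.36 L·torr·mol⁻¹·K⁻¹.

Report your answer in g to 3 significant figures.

1.32 g

n(H2O) = PV/RT = (829 × 1.11) / (62.36 × 890) = 0.01658 mol
n(CuO) = (1/1) × 0.01658 = 0.01658 mol
m(CuO) = 0.01658 × 79.55 = 1.319 g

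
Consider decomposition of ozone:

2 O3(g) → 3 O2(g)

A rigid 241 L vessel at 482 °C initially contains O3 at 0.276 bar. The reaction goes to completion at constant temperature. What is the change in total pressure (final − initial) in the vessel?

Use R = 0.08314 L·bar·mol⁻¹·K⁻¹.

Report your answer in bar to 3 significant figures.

At constant T and V, P ∝ n(gas): 2 mol gas → 3 mol gas.
P_final = (3/2) × 0.276 = 0.4140 bar; ΔP = 0.4140 − 0.276 = 0.1380 bar

0.138 bar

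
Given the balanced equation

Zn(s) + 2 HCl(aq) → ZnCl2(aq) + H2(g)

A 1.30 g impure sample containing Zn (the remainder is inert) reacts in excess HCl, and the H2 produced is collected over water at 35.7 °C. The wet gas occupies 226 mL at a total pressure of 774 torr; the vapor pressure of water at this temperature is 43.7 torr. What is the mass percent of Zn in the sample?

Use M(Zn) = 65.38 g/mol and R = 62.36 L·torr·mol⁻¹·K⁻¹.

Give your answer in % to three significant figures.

43.1 %

P(H2) = 774 − 43.7 = 730.3 torr
n(H2) = PV/RT = (730.3 × 0.2260) / (62.36 × 308.85) = 0.008570 mol
n(Zn) = (1/1) × 0.008570 = 0.008570 mol
m(Zn) = 0.008570 × 65.38 = 0.5603 g
%Zn = 0.5603 / 1.30 × 100 = 43.10%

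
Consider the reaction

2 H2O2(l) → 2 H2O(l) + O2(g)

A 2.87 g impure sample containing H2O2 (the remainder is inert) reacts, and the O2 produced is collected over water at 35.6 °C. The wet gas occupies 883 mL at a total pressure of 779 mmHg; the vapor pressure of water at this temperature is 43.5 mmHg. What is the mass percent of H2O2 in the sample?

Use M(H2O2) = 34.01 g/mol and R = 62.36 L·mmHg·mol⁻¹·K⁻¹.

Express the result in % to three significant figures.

P(O2) = 779 − 43.5 = 735.5 mmHg
n(O2) = PV/RT = (735.5 × 0.8830) / (62.36 × 308.75) = 0.03373 mol
n(H2O2) = (2/1) × 0.03373 = 0.06746 mol
m(H2O2) = 0.06746 × 34.01 = 2.294 g
%H2O2 = 2.294 / 2.87 × 100 = 79.93%

79.9 %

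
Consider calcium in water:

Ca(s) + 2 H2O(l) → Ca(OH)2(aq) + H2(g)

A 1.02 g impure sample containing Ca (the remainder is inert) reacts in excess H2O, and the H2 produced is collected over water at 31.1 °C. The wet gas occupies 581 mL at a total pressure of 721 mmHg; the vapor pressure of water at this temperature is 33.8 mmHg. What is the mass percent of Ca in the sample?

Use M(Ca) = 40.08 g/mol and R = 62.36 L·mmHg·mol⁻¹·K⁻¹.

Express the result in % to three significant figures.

82.7 %

P(H2) = 721 − 33.8 = 687.2 mmHg
n(H2) = PV/RT = (687.2 × 0.5810) / (62.36 × 304.25) = 0.02104 mol
n(Ca) = (1/1) × 0.02104 = 0.02104 mol
m(Ca) = 0.02104 × 40.08 = 0.8433 g
%Ca = 0.8433 / 1.02 × 100 = 82.68%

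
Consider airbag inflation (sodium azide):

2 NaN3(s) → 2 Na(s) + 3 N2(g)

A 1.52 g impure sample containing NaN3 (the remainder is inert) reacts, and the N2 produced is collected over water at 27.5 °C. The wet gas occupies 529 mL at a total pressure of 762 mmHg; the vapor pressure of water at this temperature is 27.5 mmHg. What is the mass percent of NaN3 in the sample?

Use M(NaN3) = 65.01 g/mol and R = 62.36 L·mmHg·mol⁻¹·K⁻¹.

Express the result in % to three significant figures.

59.1 %

P(N2) = 762 − 27.5 = 734.5 mmHg
n(N2) = PV/RT = (734.5 × 0.5290) / (62.36 × 300.65) = 0.02072 mol
n(NaN3) = (2/3) × 0.02072 = 0.01381 mol
m(NaN3) = 0.01381 × 65.01 = 0.8978 g
%NaN3 = 0.8978 / 1.52 × 100 = 59.07%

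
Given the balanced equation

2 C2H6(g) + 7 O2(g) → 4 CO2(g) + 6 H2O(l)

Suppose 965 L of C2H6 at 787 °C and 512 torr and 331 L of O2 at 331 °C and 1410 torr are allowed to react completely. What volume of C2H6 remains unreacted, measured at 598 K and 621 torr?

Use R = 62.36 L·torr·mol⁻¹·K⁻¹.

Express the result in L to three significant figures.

236 L

n(C2H6) = PV/RT = (512 × 965) / (62.36 × 1060.15) = 7.473 mol
n(O2) = PV/RT = (1410 × 331) / (62.36 × 604.15) = 12.39 mol
For 7.473 mol C2H6, stoichiometry requires (7/2) × 7.473 = 26.16 mol O2; 12.39 mol is available, so O2 is limiting.
n(C2H6) consumed = (2/7) × 12.39 = 3.540 mol; remaining = 7.473 − 3.540 = 3.933 mol
V(C2H6) = nRT/P = 3.933 × 62.36 × 598 / 621 = 236.2 L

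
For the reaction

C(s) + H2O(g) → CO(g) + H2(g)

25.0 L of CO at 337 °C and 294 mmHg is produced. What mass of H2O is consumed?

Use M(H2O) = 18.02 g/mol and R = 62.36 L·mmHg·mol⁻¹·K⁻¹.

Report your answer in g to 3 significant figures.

3.48 g

n(CO) = PV/RT = (294 × 25.0) / (62.36 × 610.15) = 0.1932 mol
n(H2O) = (1/1) × 0.1932 = 0.1932 mol
m(H2O) = 0.1932 × 18.02 = 3.481 g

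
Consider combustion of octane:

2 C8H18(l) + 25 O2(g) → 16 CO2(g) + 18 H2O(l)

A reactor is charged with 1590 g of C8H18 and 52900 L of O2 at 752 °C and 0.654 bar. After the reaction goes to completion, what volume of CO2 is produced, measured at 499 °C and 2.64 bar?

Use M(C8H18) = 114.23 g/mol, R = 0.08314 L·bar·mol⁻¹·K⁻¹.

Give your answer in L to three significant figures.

n(C8H18) = 1590 / 114.23 = 13.92 mol
n(O2) = PV/RT = (0.654 × 52900) / (0.08314 × 1025.15) = 405.9 mol
For 13.92 mol C8H18, stoichiometry requires (25/2) × 13.92 = 174.0 mol O2; 405.9 mol is available, so C8H18 is limiting.
n(CO2) = (16/2) × 13.92 = 111.4 mol
V(CO2) = nRT/P = 111.4 × 0.08314 × 772.15 / 2.64 = 2709 L

2710 L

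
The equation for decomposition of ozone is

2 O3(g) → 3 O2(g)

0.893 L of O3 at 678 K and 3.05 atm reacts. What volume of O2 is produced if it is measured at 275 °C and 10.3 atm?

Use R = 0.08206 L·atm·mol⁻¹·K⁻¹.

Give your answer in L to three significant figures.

n(O3) = PV/RT = (3.05 × 0.893) / (0.08206 × 678) = 0.04895 mol
n(O2) = (3/2) × 0.04895 = 0.07343 mol
V = nRT/P = 0.07343 × 0.08206 × 548.15 / 10.3 = 0.3207 L

0.321 L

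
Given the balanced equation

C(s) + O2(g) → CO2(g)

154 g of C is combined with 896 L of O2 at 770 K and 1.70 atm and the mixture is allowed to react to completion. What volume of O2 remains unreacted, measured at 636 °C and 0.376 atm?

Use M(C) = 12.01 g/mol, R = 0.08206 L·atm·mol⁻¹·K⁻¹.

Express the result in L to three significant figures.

n(C) = 154 / 12.01 = 12.82 mol
n(O2) = PV/RT = (1.70 × 896) / (0.08206 × 770) = 24.11 mol
For 12.82 mol C, stoichiometry requires (1/1) × 12.82 = 12.82 mol O2; 24.11 mol is available, so C is limiting.
n(O2) consumed = (1/1) × 12.82 = 12.82 mol; remaining = 24.11 − 12.82 = 11.29 mol
V(O2) = nRT/P = 11.29 × 0.08206 × 909.15 / 0.376 = 2240 L

2240 L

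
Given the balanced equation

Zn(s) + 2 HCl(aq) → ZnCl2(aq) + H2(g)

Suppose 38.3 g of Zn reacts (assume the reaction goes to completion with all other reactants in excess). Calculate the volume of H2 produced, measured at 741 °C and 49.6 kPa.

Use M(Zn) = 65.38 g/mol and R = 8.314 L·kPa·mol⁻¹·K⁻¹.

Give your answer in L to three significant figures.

n(Zn) = 38.30 / 65.38 = 0.5858 mol
n(H2) = (1/1) × 0.5858 = 0.5858 mol
V = nRT/P = 0.5858 × 8.314 × 1014.15 / 49.6 = 99.58 L

99.6 L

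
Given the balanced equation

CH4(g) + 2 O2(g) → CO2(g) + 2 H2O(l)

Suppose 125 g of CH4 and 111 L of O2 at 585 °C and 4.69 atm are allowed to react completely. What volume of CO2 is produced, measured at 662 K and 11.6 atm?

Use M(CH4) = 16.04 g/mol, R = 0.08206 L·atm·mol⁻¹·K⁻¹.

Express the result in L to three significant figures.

17.3 L

n(CH4) = 125 / 16.04 = 7.793 mol
n(O2) = PV/RT = (4.69 × 111) / (0.08206 × 858.15) = 7.393 mol
For 7.793 mol CH4, stoichiometry requires (2/1) × 7.793 = 15.59 mol O2; 7.393 mol is available, so O2 is limiting.
n(CO2) = (1/2) × 7.393 = 3.696 mol
V(CO2) = nRT/P = 3.696 × 0.08206 × 662 / 11.6 = 17.31 L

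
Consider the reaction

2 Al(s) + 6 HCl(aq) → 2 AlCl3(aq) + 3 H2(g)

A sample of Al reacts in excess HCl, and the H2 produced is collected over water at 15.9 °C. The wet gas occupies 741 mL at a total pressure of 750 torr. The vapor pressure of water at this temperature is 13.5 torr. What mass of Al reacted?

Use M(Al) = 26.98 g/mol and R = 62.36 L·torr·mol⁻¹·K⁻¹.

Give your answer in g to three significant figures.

P(H2) = 750 − 13.5 = 736.5 torr
n(H2) = PV/RT = (736.5 × 0.7410) / (62.36 × 289.05) = 0.03028 mol
n(Al) = (2/3) × 0.03028 = 0.02019 mol
m(Al) = 0.02019 × 26.98 = 0.5447 g

0.545 g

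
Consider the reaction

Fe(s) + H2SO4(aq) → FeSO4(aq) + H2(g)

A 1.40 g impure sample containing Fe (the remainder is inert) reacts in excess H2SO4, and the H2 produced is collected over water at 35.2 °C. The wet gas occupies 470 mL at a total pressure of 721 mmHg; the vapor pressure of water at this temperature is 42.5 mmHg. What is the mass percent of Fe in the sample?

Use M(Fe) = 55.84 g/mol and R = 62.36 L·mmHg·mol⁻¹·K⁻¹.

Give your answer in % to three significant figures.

66.1 %

P(H2) = 721 − 42.5 = 678.5 mmHg
n(H2) = PV/RT = (678.5 × 0.4700) / (62.36 × 308.35) = 0.01658 mol
n(Fe) = (1/1) × 0.01658 = 0.01658 mol
m(Fe) = 0.01658 × 55.84 = 0.9258 g
%Fe = 0.9258 / 1.40 × 100 = 66.13%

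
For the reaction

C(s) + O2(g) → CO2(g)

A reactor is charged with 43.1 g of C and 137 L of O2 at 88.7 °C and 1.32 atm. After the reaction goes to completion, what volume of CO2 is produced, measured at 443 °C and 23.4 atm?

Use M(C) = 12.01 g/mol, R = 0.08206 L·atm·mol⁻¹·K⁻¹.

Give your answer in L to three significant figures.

n(C) = 43.1 / 12.01 = 3.589 mol
n(O2) = PV/RT = (1.32 × 137) / (0.08206 × 361.85) = 6.090 mol
For 3.589 mol C, stoichiometry requires (1/1) × 3.589 = 3.589 mol O2; 6.090 mol is available, so C is limiting.
n(CO2) = (1/1) × 3.589 = 3.589 mol
V(CO2) = nRT/P = 3.589 × 0.08206 × 716.15 / 23.4 = 9.013 L

9.01 L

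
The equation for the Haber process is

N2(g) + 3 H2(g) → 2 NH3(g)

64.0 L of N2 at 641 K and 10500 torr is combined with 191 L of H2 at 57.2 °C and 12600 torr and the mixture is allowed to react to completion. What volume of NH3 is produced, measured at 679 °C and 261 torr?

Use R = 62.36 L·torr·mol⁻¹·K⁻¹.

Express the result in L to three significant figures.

n(N2) = PV/RT = (10500 × 64.0) / (62.36 × 641) = 16.81 mol
n(H2) = PV/RT = (12600 × 191) / (62.36 × 330.35) = 116.8 mol
For 16.81 mol N2, stoichiometry requires (3/1) × 16.81 = 50.43 mol H2; 116.8 mol is available, so N2 is limiting.
n(NH3) = (2/1) × 16.81 = 33.62 mol
V(NH3) = nRT/P = 33.62 × 62.36 × 952.15 / 261 = 7648 L

7650 L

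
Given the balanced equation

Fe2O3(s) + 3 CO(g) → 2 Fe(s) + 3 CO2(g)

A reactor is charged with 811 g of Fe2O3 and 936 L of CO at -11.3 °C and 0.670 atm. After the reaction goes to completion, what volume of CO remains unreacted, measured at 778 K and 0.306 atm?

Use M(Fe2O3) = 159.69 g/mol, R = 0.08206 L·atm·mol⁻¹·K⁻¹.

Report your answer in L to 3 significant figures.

2910 L

n(Fe2O3) = 811 / 159.69 = 5.079 mol
n(CO) = PV/RT = (0.670 × 936) / (0.08206 × 261.85) = 29.19 mol
For 5.079 mol Fe2O3, stoichiometry requires (3/1) × 5.079 = 15.24 mol CO; 29.19 mol is available, so Fe2O3 is limiting.
n(CO) consumed = (3/1) × 5.079 = 15.24 mol; remaining = 29.19 − 15.24 = 13.95 mol
V(CO) = nRT/P = 13.95 × 0.08206 × 778 / 0.306 = 2910 L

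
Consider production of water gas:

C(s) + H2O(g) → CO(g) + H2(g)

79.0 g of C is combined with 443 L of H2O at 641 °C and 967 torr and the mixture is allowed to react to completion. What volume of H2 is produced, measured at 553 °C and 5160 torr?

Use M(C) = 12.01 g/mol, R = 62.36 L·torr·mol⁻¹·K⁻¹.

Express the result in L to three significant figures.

n(C) = 79.0 / 12.01 = 6.578 mol
n(H2O) = PV/RT = (967 × 443) / (62.36 × 914.15) = 7.515 mol
For 6.578 mol C, stoichiometry requires (1/1) × 6.578 = 6.578 mol H2O; 7.515 mol is available, so C is limiting.
n(H2) = (1/1) × 6.578 = 6.578 mol
V(H2) = nRT/P = 6.578 × 62.36 × 826.15 / 5160 = 65.68 L

65.7 L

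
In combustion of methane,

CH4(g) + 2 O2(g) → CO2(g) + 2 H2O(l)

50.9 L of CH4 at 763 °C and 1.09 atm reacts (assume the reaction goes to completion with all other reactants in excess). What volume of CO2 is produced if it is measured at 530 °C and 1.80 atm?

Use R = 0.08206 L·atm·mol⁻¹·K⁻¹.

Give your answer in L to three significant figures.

n(CH4) = PV/RT = (1.09 × 50.9) / (0.08206 × 1036.15) = 0.6525 mol
n(CO2) = (1/1) × 0.6525 = 0.6525 mol
V = nRT/P = 0.6525 × 0.08206 × 803.15 / 1.80 = 23.89 L

23.9 L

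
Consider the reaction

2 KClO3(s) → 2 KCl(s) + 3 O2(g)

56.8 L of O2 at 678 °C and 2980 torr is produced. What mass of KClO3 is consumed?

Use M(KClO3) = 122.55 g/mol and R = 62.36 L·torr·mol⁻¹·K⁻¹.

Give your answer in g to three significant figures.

233 g

n(O2) = PV/RT = (2980 × 56.8) / (62.36 × 951.15) = 2.854 mol
n(KClO3) = (2/3) × 2.854 = 1.903 mol
m(KClO3) = 1.903 × 122.55 = 233.2 g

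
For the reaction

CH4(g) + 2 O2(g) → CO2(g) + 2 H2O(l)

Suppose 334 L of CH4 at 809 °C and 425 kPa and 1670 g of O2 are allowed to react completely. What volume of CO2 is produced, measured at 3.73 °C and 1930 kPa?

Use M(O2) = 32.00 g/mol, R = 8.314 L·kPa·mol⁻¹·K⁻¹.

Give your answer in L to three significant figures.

n(CH4) = PV/RT = (425 × 334) / (8.314 × 1082.15) = 15.78 mol
n(O2) = 1670 / 32.00 = 52.19 mol
For 15.78 mol CH4, stoichiometry requires (2/1) × 15.78 = 31.56 mol O2; 52.19 mol is available, so CH4 is limiting.
n(CO2) = (1/1) × 15.78 = 15.78 mol
V(CO2) = nRT/P = 15.78 × 8.314 × 276.88 / 1930 = 18.82 L

18.8 L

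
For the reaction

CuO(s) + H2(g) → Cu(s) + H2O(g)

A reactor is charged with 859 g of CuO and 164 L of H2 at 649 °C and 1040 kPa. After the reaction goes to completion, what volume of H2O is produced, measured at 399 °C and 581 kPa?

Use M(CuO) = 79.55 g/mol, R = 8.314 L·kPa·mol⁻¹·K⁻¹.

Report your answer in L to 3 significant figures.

n(CuO) = 859 / 79.55 = 10.80 mol
n(H2) = PV/RT = (1040 × 164) / (8.314 × 922.15) = 22.25 mol
For 10.80 mol CuO, stoichiometry requires (1/1) × 10.80 = 10.80 mol H2; 22.25 mol is available, so CuO is limiting.
n(H2O) = (1/1) × 10.80 = 10.80 mol
V(H2O) = nRT/P = 10.80 × 8.314 × 672.15 / 581 = 103.9 L

104 L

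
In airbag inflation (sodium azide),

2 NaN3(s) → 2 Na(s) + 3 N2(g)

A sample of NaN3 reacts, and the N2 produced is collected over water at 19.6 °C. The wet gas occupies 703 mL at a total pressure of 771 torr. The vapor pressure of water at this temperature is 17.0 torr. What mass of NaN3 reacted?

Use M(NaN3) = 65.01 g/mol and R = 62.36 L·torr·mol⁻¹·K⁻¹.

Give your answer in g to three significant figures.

P(N2) = 771 − 17.0 = 754.0 torr
n(N2) = PV/RT = (754.0 × 0.7030) / (62.36 × 292.75) = 0.02904 mol
n(NaN3) = (2/3) × 0.02904 = 0.01936 mol
m(NaN3) = 0.01936 × 65.01 = 1.259 g

1.26 g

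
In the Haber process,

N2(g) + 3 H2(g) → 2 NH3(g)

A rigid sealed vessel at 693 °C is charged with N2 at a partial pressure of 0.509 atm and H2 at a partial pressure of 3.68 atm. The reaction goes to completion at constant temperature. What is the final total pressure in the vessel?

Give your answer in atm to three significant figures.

With V and T fixed, P_i ∝ n_i, so the mole ratios apply directly to partial pressures at 693 °C.
P(H2) required for 0.509 atm of N2 = (3/1) × 0.509 = 1.527 atm; available 3.68 atm, so N2 is limiting.
P(H2) remaining = 3.68 − (3/1) × 0.509 = 2.153 atm
P(gaseous products) = (2)/1 × 0.509 = 1.018 atm
P_total at 693 °C = 2.153 + 1.018 = 3.171 atm

3.17 atm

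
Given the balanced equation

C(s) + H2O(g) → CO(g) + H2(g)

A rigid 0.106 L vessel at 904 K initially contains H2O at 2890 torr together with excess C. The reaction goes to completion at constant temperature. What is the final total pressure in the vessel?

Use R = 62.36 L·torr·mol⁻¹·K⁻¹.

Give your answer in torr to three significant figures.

5780 torr

At constant T and V, P ∝ n(gas): 1 mol gas → 2 mol gas.
P_final = (2/1) × 2890 = 5780 torr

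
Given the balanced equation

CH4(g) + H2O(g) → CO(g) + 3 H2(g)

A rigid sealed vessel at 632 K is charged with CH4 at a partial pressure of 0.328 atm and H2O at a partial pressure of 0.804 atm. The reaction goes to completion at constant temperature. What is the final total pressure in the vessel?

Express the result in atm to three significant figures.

Because the vessel is rigid and T is held at 632 K, work the stoichiometry in partial pressures (P_i = n_iRT/V).
P(H2O) required for 0.328 atm of CH4 = (1/1) × 0.328 = 0.3280 atm; available 0.804 atm, so CH4 is limiting.
P(H2O) remaining = 0.804 − (1/1) × 0.328 = 0.4760 atm
P(gaseous products) = (1+3)/1 × 0.328 = 1.312 atm
P_total at 632 K = 0.4760 + 1.312 = 1.788 atm

1.79 atm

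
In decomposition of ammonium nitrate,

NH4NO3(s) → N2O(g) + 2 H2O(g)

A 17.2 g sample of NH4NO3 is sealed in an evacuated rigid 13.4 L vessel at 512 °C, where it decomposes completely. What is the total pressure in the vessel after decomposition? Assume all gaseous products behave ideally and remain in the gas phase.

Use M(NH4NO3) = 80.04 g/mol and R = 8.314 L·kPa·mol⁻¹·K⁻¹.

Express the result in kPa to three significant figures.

n(NH4NO3) = 17.2 / 80.04 = 0.2149 mol
n(gas produced) = (3/1) × 0.2149 = 0.6447 mol
P = nRT/V = 0.6447 × 8.314 × 785.15 / 13.4 = 314.1 kPa

314 kPa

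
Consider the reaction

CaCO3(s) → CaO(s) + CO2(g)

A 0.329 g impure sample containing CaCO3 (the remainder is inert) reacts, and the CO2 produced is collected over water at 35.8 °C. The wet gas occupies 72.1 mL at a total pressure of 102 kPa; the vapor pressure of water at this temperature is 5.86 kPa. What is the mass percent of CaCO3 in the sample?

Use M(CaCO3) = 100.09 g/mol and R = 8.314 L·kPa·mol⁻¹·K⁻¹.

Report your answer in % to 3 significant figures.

P(CO2) = 102 − 5.86 = 96.14 kPa
n(CO2) = PV/RT = (96.14 × 0.07210) / (8.314 × 308.95) = 0.002699 mol
n(CaCO3) = (1/1) × 0.002699 = 0.002699 mol
m(CaCO3) = 0.002699 × 100.09 = 0.2701 g
%CaCO3 = 0.2701 / 0.329 × 100 = 82.10%

82.1 %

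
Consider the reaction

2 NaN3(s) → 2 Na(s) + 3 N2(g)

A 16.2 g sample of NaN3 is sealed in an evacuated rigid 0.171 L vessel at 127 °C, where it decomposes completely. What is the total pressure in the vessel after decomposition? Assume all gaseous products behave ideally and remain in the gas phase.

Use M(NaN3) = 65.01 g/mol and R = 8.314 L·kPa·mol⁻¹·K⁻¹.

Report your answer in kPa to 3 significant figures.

n(NaN3) = 16.2 / 65.01 = 0.2492 mol
n(gas produced) = (3/2) × 0.2492 = 0.3738 mol
P = nRT/V = 0.3738 × 8.314 × 400.15 / 0.171 = 7272 kPa

7270 kPa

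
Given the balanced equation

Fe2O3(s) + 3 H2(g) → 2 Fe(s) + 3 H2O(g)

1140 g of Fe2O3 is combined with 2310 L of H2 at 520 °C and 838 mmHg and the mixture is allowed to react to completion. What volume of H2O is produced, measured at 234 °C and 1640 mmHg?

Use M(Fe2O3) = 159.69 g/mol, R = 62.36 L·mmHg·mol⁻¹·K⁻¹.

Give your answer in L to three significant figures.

n(Fe2O3) = 1140 / 159.69 = 7.139 mol
n(H2) = PV/RT = (838 × 2310) / (62.36 × 793.15) = 39.14 mol
For 7.139 mol Fe2O3, stoichiometry requires (3/1) × 7.139 = 21.42 mol H2; 39.14 mol is available, so Fe2O3 is limiting.
n(H2O) = (3/1) × 7.139 = 21.42 mol
V(H2O) = nRT/P = 21.42 × 62.36 × 507.15 / 1640 = 413.1 L

413 L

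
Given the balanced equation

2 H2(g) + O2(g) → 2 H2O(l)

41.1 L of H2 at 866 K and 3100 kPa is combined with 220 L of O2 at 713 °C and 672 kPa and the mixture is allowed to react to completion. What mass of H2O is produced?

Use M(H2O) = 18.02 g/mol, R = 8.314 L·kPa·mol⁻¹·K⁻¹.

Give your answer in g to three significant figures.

319 g

n(H2) = PV/RT = (3100 × 41.1) / (8.314 × 866) = 17.70 mol
n(O2) = PV/RT = (672 × 220) / (8.314 × 986.15) = 18.03 mol
For 17.70 mol H2, stoichiometry requires (1/2) × 17.70 = 8.850 mol O2; 18.03 mol is available, so H2 is limiting.
n(H2O) = (2/2) × 17.70 = 17.70 mol
m(H2O) = 17.70 × 18.02 = 319.0 g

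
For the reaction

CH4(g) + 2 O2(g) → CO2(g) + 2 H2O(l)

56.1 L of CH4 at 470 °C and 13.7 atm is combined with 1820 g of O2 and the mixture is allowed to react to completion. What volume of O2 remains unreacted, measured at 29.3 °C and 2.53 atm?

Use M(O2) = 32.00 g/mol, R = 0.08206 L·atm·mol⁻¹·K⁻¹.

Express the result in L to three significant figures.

n(CH4) = PV/RT = (13.7 × 56.1) / (0.08206 × 743.15) = 12.60 mol
n(O2) = 1820 / 32.00 = 56.88 mol
For 12.60 mol CH4, stoichiometry requires (2/1) × 12.60 = 25.20 mol O2; 56.88 mol is available, so CH4 is limiting.
n(O2) consumed = (2/1) × 12.60 = 25.20 mol; remaining = 56.88 − 25.20 = 31.68 mol
V(O2) = nRT/P = 31.68 × 0.08206 × 302.45 / 2.53 = 310.8 L

311 L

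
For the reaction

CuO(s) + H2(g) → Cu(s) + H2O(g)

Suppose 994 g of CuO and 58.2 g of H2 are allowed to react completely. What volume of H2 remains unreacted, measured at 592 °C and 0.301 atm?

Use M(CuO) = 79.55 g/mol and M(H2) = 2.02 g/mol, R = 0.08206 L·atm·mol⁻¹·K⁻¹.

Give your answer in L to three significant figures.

3850 L

n(CuO) = 994 / 79.55 = 12.50 mol
n(H2) = 58.2 / 2.02 = 28.81 mol
For 12.50 mol CuO, stoichiometry requires (1/1) × 12.50 = 12.50 mol H2; 28.81 mol is available, so CuO is limiting.
n(H2) consumed = (1/1) × 12.50 = 12.50 mol; remaining = 28.81 − 12.50 = 16.31 mol
V(H2) = nRT/P = 16.31 × 0.08206 × 865.15 / 0.301 = 3847 L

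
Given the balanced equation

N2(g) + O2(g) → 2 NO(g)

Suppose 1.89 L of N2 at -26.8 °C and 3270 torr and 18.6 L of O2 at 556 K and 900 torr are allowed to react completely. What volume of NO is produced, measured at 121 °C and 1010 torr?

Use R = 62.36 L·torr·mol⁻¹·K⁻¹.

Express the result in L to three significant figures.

n(N2) = PV/RT = (3270 × 1.89) / (62.36 × 246.35) = 0.4023 mol
n(O2) = PV/RT = (900 × 18.6) / (62.36 × 556) = 0.4828 mol
For 0.4023 mol N2, stoichiometry requires (1/1) × 0.4023 = 0.4023 mol O2; 0.4828 mol is available, so N2 is limiting.
n(NO) = (2/1) × 0.4023 = 0.8046 mol
V(NO) = nRT/P = 0.8046 × 62.36 × 394.15 / 1010 = 19.58 L

19.6 L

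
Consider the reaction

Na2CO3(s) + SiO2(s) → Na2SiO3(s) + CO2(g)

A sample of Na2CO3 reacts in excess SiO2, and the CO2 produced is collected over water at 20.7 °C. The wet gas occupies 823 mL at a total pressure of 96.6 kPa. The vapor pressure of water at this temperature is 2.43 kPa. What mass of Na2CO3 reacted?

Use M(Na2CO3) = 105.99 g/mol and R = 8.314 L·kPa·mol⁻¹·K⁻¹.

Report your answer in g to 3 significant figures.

3.36 g

P(CO2) = 96.6 − 2.43 = 94.17 kPa
n(CO2) = PV/RT = (94.17 × 0.8230) / (8.314 × 293.85) = 0.03172 mol
n(Na2CO3) = (1/1) × 0.03172 = 0.03172 mol
m(Na2CO3) = 0.03172 × 105.99 = 3.362 g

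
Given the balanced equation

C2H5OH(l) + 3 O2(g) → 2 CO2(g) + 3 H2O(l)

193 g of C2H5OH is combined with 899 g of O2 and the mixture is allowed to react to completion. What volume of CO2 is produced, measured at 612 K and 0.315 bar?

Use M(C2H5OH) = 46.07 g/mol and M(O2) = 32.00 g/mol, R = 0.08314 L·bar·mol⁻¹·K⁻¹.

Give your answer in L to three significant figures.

n(C2H5OH) = 193 / 46.07 = 4.189 mol
n(O2) = 899 / 32.00 = 28.09 mol
For 4.189 mol C2H5OH, stoichiometry requires (3/1) × 4.189 = 12.57 mol O2; 28.09 mol is available, so C2H5OH is limiting.
n(CO2) = (2/1) × 4.189 = 8.378 mol
V(CO2) = nRT/P = 8.378 × 0.08314 × 612 / 0.315 = 1353 L

1350 L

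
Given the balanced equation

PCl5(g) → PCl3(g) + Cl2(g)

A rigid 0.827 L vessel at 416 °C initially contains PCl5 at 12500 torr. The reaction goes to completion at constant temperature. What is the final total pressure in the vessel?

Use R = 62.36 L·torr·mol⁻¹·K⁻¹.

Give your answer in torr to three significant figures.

Rigid vessel, constant T ⇒ P scales with total gas moles (1 → 2).
P_final = (2/1) × 12500 = 25000 torr

25000 torr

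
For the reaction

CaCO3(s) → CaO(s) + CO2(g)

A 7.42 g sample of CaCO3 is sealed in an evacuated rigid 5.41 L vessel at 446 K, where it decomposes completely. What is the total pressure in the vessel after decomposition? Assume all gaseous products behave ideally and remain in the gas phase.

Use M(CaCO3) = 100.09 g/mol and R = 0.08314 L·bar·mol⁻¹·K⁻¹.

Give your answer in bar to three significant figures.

0.508 bar

n(CaCO3) = 7.42 / 100.09 = 0.07413 mol
n(gas produced) = (1/1) × 0.07413 = 0.07413 mol
P = nRT/V = 0.07413 × 0.08314 × 446 / 5.41 = 0.5081 bar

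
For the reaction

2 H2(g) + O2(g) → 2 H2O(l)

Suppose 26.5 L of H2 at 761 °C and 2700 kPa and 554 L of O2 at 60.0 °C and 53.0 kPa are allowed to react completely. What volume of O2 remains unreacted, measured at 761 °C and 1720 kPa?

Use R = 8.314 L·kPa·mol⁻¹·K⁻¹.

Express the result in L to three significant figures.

n(H2) = PV/RT = (2700 × 26.5) / (8.314 × 1034.15) = 8.322 mol
n(O2) = PV/RT = (53.0 × 554) / (8.314 × 333.15) = 10.60 mol
For 8.322 mol H2, stoichiometry requires (1/2) × 8.322 = 4.161 mol O2; 10.60 mol is available, so H2 is limiting.
n(O2) consumed = (1/2) × 8.322 = 4.161 mol; remaining = 10.60 − 4.161 = 6.439 mol
V(O2) = nRT/P = 6.439 × 8.314 × 1034.15 / 1720 = 32.19 L

32.2 L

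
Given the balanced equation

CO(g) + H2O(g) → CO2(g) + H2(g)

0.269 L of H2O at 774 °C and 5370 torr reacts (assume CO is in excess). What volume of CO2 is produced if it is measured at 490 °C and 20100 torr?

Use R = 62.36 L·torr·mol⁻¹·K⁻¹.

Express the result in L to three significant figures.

n(H2O) = PV/RT = (5370 × 0.269) / (62.36 × 1047.15) = 0.02212 mol
n(CO2) = (1/1) × 0.02212 = 0.02212 mol
V = nRT/P = 0.02212 × 62.36 × 763.15 / 20100 = 0.05237 L

0.0524 L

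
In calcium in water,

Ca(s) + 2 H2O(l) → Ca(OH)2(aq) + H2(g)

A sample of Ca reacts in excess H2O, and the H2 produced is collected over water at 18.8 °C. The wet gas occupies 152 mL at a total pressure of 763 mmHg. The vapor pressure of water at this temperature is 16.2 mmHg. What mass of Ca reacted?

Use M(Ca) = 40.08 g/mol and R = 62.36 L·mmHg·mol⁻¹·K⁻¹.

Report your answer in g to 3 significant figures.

0.250 g

P(H2) = 763 − 16.2 = 746.8 mmHg
n(H2) = PV/RT = (746.8 × 0.1520) / (62.36 × 291.95) = 0.006235 mol
n(Ca) = (1/1) × 0.006235 = 0.006235 mol
m(Ca) = 0.006235 × 40.08 = 0.2499 g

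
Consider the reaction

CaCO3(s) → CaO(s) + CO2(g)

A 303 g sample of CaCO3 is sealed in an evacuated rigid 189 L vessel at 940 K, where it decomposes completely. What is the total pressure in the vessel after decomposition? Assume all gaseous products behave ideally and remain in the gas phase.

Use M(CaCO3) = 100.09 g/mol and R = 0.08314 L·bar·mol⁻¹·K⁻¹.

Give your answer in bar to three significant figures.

n(CaCO3) = 303 / 100.09 = 3.027 mol
n(gas produced) = (1/1) × 3.027 = 3.027 mol
P = nRT/V = 3.027 × 0.08314 × 940 / 189 = 1.252 bar

1.25 bar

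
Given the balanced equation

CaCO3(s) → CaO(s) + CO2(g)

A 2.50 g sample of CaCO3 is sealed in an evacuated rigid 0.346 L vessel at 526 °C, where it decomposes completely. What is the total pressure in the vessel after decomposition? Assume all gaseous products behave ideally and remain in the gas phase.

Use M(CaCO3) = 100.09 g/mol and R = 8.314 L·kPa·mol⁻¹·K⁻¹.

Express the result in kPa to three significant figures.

480 kPa

n(CaCO3) = 2.50 / 100.09 = 0.02498 mol
n(gas produced) = (1/1) × 0.02498 = 0.02498 mol
P = nRT/V = 0.02498 × 8.314 × 799.15 / 0.346 = 479.7 kPa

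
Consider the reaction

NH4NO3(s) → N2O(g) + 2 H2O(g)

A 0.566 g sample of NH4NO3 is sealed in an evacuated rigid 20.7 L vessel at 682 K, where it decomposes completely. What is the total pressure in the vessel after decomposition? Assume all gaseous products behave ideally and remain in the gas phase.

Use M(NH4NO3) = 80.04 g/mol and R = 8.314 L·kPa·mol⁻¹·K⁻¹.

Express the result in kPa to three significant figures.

5.81 kPa

n(NH4NO3) = 0.566 / 80.04 = 0.007071 mol
n(gas produced) = (3/1) × 0.007071 = 0.02121 mol
P = nRT/V = 0.02121 × 8.314 × 682 / 20.7 = 5.810 kPa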